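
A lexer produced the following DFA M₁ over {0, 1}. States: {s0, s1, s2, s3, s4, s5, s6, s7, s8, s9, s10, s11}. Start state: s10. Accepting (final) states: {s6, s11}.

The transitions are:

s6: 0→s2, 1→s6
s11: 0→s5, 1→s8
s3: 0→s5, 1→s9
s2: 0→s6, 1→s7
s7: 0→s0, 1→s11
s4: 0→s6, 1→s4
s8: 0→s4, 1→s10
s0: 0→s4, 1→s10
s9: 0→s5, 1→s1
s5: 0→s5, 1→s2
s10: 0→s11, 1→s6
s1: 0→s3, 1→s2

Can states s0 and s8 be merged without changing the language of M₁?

Yes

Reachable states from the start: {s0,s2,s4,s5,s6,s7,s8,s10,s11}. Unreachable: {s1,s3,s9} — drop them.
Initial partition by acceptance: {s6,s11} | {s0,s2,s4,s5,s7,s8,s10}.
Refine {s6,s11} on symbol 1: members go to different blocks, giving {s6} and {s11}.
On input 0, block {s0,s2,s4,s5,s7,s8,s10} splits into {s0,s5,s7,s8} and {s2,s4} and {s10}.
Split {s0,s5,s7,s8} by δ(·,0) → {s0,s8} and {s5,s7}.
On input 1, block {s2,s4} splits into {s2} and {s4}.
Split {s5,s7} by δ(·,0) → {s5} and {s7}.
The partition is now stable with 8 blocks: {s6} | {s0,s8} | {s11} | {s2} | {s10} | {s5} | {s4} | {s7}.
s0 and s8 lie in the same block of the stable partition, so they are equivalent — no string distinguishes them.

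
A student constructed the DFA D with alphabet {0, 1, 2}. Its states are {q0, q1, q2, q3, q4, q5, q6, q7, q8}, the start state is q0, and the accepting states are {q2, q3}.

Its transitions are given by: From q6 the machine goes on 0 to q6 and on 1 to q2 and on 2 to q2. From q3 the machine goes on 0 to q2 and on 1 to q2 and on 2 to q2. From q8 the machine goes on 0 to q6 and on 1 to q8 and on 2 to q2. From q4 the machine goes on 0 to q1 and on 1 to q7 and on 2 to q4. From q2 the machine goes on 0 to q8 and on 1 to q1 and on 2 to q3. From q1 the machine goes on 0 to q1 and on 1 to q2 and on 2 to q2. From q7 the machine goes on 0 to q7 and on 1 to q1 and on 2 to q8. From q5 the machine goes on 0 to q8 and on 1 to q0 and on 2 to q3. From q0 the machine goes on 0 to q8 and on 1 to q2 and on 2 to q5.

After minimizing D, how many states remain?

6

States {q4,q7} cannot be reached from the start state, so discard them.
P0 = {q2,q3} | {q0,q1,q5,q6,q8}.
Refine {q2,q3} on symbol 0: members go to different blocks, giving {q2} and {q3}.
Refine {q0,q1,q5,q6,q8} on symbol 1: members go to different blocks, giving {q0,q1,q6} and {q5,q8}.
On input 0, block {q0,q1,q6} splits into {q1,q6} and {q0}.
Split {q5,q8} by δ(·,0) → {q5} and {q8}.
The partition is now stable with 6 blocks: {q2} | {q1,q6} | {q3} | {q5} | {q0} | {q8}.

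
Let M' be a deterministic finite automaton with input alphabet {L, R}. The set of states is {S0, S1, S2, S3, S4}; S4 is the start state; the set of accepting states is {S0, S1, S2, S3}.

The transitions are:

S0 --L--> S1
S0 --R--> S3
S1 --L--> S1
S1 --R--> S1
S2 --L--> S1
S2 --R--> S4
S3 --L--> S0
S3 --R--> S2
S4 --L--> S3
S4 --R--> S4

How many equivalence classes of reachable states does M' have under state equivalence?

5

All states are reachable from the start state.
P0 = {S0,S1,S2,S3} | {S4}.
On input R, block {S0,S1,S2,S3} splits into {S0,S1,S3} and {S2}.
Split {S0,S1,S3} by δ(·,R) → {S0,S1} and {S3}.
Split {S0,S1} by δ(·,R) → {S0} and {S1}.
The partition is now stable with 5 blocks: {S0} | {S4} | {S2} | {S3} | {S1}.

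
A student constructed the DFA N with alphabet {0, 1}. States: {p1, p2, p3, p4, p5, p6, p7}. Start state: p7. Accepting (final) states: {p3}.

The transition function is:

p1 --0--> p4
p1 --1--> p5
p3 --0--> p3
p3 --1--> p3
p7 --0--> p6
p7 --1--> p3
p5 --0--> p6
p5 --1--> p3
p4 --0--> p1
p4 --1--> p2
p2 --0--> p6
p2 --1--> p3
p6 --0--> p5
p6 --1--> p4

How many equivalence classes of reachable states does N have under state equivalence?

4

P0 = {p3} | {p1,p2,p4,p5,p6,p7}.
Refine {p1,p2,p4,p5,p6,p7} on symbol 1: members go to different blocks, giving {p1,p4,p6} and {p2,p5,p7}.
Split {p1,p4,p6} by δ(·,0) → {p1,p4} and {p6}.
No further refinement is possible. Final partition (4 blocks): {p3} | {p1,p4} | {p2,p5,p7} | {p6}.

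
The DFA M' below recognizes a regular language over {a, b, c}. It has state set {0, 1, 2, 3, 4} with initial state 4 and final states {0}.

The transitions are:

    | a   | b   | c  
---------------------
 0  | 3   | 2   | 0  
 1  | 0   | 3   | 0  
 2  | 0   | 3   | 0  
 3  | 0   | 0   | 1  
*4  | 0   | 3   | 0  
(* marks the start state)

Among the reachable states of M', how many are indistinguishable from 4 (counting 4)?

3

Initial partition by acceptance: {0} | {1,2,3,4}.
On input b, block {1,2,3,4} splits into {1,2,4} and {3}.
The partition is now stable with 3 blocks: {0} | {1,2,4} | {3}.
The equivalence class containing 4 is {1,2,4}, of size 3.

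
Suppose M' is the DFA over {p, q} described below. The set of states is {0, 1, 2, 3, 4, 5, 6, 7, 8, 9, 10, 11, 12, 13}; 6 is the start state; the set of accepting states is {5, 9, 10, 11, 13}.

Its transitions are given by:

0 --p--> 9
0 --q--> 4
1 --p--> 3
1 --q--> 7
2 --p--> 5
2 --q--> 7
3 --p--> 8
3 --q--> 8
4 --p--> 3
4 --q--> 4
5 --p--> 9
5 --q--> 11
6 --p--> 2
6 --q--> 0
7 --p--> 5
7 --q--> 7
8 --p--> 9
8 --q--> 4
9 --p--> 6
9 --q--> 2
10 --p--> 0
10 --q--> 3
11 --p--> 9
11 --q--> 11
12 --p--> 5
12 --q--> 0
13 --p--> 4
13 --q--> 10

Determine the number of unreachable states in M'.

4

Starting at 6 and following transitions, the reachable set is {0, 2, 3, 4, 5, 6, 7, 8, 9, 11}. That leaves 1, 10, 12, 13 unreachable — 4 in total.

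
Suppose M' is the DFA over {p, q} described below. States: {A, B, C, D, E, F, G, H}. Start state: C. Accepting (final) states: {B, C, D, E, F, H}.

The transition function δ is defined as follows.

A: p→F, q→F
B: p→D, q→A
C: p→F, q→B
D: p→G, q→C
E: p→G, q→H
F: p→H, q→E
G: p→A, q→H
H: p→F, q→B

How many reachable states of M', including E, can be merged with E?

2

All states are reachable from the start state.
P0 = {B,C,D,E,F,H} | {A,G}.
Refine {B,C,D,E,F,H} on symbol p: members go to different blocks, giving {B,C,F,H} and {D,E}.
Refine {B,C,F,H} on symbol p: members go to different blocks, giving {C,F,H} and {B}.
Refine {C,F,H} on symbol q: members go to different blocks, giving {C,H} and {F}.
On input p, block {A,G} splits into {A} and {G}.
No further refinement is possible. Final partition (6 blocks): {C,H} | {A} | {D,E} | {B} | {F} | {G}.
State E belongs to the block {D,E}, which has 2 states.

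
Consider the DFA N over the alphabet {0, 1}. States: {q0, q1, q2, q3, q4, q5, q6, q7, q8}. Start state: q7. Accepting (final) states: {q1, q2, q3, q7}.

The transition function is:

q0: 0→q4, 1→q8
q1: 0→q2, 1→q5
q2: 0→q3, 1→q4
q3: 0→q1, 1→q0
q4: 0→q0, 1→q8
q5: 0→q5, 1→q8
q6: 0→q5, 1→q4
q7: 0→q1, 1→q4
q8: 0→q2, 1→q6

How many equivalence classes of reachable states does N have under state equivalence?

4

Every state is reachable, so we keep all 9.
Initial partition by acceptance: {q1,q2,q3,q7} | {q0,q4,q5,q6,q8}.
Split {q0,q4,q5,q6,q8} by δ(·,0) → {q0,q4,q5,q6} and {q8}.
On input 1, block {q0,q4,q5,q6} splits into {q0,q4,q5} and {q6}.
Stable partition: {q1,q2,q3,q7} | {q0,q4,q5} | {q8} | {q6} — 4 equivalence classes.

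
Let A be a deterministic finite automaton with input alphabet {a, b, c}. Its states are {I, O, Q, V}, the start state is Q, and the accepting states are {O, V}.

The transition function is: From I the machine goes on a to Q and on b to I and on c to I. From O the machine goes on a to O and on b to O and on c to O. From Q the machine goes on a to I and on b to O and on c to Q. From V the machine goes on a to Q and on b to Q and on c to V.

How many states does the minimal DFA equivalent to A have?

3

Reachable states from the start: {I,O,Q}. Unreachable: {V} — drop them.
Initial partition by acceptance: {O} | {I,Q}.
Refine {I,Q} on symbol b: members go to different blocks, giving {Q} and {I}.
The partition is now stable with 3 blocks: {O} | {Q} | {I}.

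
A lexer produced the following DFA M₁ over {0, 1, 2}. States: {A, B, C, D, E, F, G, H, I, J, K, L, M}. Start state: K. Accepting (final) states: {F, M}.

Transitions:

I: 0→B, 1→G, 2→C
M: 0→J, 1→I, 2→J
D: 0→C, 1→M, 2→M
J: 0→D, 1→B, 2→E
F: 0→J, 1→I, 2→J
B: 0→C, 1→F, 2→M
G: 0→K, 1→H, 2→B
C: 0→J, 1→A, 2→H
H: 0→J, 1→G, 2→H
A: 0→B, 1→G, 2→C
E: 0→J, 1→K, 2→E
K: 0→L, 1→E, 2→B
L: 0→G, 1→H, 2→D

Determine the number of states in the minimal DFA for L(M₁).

7

P0 = {F,M} | {A,B,C,D,E,G,H,I,J,K,L}.
On input 1, block {A,B,C,D,E,G,H,I,J,K,L} splits into {A,C,E,G,H,I,J,K,L} and {B,D}.
Split {A,C,E,G,H,I,J,K,L} by δ(·,0) → {C,E,G,H,K,L} and {A,I,J}.
Split {C,E,G,H,K,L} by δ(·,0) → {C,E,H} and {G,K,L}.
Split {C,E,H} by δ(·,1) → {E,H} and {C}.
Refine {A,I,J} on symbol 1: members go to different blocks, giving {A,I} and {J}.
No further refinement is possible. Final partition (7 blocks): {F,M} | {E,H} | {B,D} | {A,I} | {G,K,L} | {C} | {J}.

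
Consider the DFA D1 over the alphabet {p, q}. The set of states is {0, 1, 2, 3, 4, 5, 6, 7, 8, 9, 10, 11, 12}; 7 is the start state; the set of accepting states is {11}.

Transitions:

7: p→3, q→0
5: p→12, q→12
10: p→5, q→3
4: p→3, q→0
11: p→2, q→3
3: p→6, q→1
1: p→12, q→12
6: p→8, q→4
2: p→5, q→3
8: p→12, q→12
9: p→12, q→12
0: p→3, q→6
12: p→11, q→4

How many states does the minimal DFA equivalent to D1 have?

8

States {9,10} cannot be reached from the start state, so discard them.
P0 = {11} | {0,1,2,3,4,5,6,7,8,12}.
Refine {0,1,2,3,4,5,6,7,8,12} on symbol p: members go to different blocks, giving {0,1,2,3,4,5,6,7,8} and {12}.
Split {0,1,2,3,4,5,6,7,8} by δ(·,p) → {0,2,3,4,6,7} and {1,5,8}.
On input p, block {0,2,3,4,6,7} splits into {0,3,4,7} and {2,6}.
Split {0,3,4,7} by δ(·,p) → {0,4,7} and {3}.
On input q, block {0,4,7} splits into {4,7} and {0}.
Split {2,6} by δ(·,q) → {2} and {6}.
Stable partition: {11} | {4,7} | {12} | {1,5,8} | {2} | {3} | {0} | {6} — 8 equivalence classes.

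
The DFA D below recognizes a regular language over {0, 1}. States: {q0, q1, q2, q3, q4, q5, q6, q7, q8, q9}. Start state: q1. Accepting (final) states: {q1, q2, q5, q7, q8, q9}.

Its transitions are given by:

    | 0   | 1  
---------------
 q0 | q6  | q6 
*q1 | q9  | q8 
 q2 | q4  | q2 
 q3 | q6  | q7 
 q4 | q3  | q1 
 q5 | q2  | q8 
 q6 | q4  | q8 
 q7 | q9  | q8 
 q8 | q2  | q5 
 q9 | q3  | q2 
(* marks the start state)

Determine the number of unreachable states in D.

BFS from q1 reaches {q1, q2, q3, q4, q5, q6, q7, q8, q9}; the 1 state(s) q0 are never visited.

1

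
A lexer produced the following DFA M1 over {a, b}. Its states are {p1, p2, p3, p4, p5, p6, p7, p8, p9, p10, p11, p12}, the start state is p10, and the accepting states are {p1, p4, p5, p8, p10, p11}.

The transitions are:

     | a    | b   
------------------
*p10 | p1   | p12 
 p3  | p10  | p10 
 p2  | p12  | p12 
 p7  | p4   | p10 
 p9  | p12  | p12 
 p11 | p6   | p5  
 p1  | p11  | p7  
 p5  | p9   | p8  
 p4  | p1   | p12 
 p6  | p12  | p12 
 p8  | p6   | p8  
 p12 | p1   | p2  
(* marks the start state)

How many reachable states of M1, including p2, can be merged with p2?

3

Reachable states from the start: {p1,p2,p4,p5,p6,p7,p8,p9,p10,p11,p12}. Unreachable: {p3} — drop them.
P0 = {p1,p4,p5,p8,p10,p11} | {p2,p6,p7,p9,p12}.
On input a, block {p1,p4,p5,p8,p10,p11} splits into {p1,p4,p10} and {p5,p8,p11}.
On input a, block {p1,p4,p10} splits into {p4,p10} and {p1}.
On input a, block {p2,p6,p7,p9,p12} splits into {p2,p6,p9} and {p7} and {p12}.
The partition is now stable with 6 blocks: {p4,p10} | {p2,p6,p9} | {p5,p8,p11} | {p1} | {p7} | {p12}.
The equivalence class containing p2 is {p2,p6,p9}, of size 3.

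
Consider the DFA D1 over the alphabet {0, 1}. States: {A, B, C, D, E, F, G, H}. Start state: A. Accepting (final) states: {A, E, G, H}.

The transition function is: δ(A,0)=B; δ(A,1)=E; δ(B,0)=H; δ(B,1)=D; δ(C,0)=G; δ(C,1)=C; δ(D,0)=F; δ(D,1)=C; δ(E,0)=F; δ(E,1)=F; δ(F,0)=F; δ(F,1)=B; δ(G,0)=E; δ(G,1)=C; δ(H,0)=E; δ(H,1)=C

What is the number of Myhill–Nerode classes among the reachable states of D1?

Initial partition by acceptance: {A,E,G,H} | {B,C,D,F}.
On input 0, block {A,E,G,H} splits into {A,E} and {G,H}.
Refine {A,E} on symbol 1: members go to different blocks, giving {A} and {E}.
Refine {B,C,D,F} on symbol 0: members go to different blocks, giving {B,C} and {D,F}.
On input 1, block {B,C} splits into {B} and {C}.
Refine {D,F} on symbol 1: members go to different blocks, giving {D} and {F}.
The partition is now stable with 7 blocks: {A} | {B} | {G,H} | {E} | {D} | {C} | {F}.

7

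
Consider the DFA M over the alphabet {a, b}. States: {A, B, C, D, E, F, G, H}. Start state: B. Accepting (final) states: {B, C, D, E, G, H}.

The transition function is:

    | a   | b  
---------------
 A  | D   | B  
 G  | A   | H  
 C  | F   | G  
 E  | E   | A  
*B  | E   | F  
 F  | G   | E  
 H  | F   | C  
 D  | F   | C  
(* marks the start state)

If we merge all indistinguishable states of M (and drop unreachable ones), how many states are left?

Every state is reachable, so we keep all 8.
Initial partition by acceptance: {B,C,D,E,G,H} | {A,F}.
On input a, block {B,C,D,E,G,H} splits into {C,D,G,H} and {B,E}.
No further refinement is possible. Final partition (3 blocks): {C,D,G,H} | {A,F} | {B,E}.

3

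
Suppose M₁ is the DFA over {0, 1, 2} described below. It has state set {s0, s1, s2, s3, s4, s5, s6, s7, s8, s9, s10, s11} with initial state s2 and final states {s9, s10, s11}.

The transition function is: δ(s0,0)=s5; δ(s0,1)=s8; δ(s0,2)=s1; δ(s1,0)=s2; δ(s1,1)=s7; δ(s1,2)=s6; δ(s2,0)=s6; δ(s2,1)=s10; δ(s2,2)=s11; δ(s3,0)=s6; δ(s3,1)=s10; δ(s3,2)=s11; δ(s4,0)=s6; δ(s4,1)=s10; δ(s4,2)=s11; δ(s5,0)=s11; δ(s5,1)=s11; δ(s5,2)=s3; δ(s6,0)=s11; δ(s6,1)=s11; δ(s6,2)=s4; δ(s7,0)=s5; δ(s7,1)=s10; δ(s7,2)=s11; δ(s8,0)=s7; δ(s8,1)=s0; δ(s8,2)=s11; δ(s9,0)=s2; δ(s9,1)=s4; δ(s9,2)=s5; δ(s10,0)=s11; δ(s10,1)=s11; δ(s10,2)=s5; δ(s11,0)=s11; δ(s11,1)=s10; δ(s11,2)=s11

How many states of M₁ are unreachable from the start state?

BFS from s2 reaches {s2, s3, s4, s5, s6, s10, s11}; the 5 state(s) s0, s1, s7, s8, s9 are never visited.

5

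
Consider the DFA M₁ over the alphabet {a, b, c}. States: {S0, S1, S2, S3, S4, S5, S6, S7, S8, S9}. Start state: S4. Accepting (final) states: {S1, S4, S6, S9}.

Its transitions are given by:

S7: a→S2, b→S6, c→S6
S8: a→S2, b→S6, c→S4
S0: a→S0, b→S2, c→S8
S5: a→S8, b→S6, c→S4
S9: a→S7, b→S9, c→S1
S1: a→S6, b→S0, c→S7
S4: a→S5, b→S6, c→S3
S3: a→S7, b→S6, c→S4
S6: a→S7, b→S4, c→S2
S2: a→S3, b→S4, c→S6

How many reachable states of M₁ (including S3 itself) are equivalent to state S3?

First remove the unreachable states {S0,S1,S9}; 7 states remain.
P0 = {S4,S6} | {S2,S3,S5,S7,S8}.
Stable partition: {S4,S6} | {S2,S3,S5,S7,S8} — 2 equivalence classes.
The equivalence class containing S3 is {S2,S3,S5,S7,S8}, of size 5.

5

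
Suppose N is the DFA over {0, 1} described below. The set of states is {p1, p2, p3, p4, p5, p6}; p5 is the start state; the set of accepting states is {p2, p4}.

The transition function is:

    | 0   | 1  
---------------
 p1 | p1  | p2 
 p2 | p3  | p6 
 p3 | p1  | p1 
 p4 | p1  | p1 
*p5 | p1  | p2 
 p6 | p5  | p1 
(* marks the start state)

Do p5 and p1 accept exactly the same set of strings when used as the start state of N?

Yes

First remove the unreachable states {p4}; 5 states remain.
Initial partition by acceptance: {p2} | {p1,p3,p5,p6}.
Refine {p1,p3,p5,p6} on symbol 1: members go to different blocks, giving {p1,p5} and {p3,p6}.
The partition is now stable with 3 blocks: {p2} | {p1,p5} | {p3,p6}.
p5 and p1 lie in the same block of the stable partition, so they are equivalent — no string distinguishes them.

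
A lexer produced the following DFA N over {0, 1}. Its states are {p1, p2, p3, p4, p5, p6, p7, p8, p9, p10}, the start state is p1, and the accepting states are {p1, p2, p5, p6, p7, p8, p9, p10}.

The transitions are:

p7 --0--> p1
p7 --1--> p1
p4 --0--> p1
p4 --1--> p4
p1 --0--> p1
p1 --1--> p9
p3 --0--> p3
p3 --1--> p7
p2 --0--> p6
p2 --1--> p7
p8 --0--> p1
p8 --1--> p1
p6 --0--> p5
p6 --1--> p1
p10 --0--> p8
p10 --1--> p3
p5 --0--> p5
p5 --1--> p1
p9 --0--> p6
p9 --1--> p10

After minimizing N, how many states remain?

6

Reachable states from the start: {p1,p3,p5,p6,p7,p8,p9,p10}. Unreachable: {p2,p4} — drop them.
Start with accepting vs non-accepting: {p1,p5,p6,p7,p8,p9,p10} | {p3}.
Refine {p1,p5,p6,p7,p8,p9,p10} on symbol 1: members go to different blocks, giving {p1,p5,p6,p7,p8,p9} and {p10}.
Split {p1,p5,p6,p7,p8,p9} by δ(·,1) → {p1,p5,p6,p7,p8} and {p9}.
On input 1, block {p1,p5,p6,p7,p8} splits into {p5,p6,p7,p8} and {p1}.
Split {p5,p6,p7,p8} by δ(·,0) → {p5,p6} and {p7,p8}.
Stable partition: {p5,p6} | {p3} | {p10} | {p9} | {p1} | {p7,p8} — 6 equivalence classes.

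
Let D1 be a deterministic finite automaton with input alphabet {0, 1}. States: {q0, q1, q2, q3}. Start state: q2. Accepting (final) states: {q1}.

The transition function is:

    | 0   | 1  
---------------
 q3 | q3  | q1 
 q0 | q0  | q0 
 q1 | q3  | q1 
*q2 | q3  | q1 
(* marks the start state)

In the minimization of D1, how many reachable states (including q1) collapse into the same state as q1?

1

First remove the unreachable states {q0}; 3 states remain.
Start with accepting vs non-accepting: {q1} | {q2,q3}.
Stable partition: {q1} | {q2,q3} — 2 equivalence classes.
The equivalence class containing q1 is {q1}, of size 1.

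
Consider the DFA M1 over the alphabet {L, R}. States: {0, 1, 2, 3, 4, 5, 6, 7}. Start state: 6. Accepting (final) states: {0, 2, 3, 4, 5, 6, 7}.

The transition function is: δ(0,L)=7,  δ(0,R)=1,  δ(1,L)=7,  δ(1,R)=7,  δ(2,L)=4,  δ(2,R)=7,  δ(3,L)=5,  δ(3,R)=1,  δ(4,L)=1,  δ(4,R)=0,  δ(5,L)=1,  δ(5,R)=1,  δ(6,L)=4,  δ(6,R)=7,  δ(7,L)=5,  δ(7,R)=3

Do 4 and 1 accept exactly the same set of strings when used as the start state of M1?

States {2} cannot be reached from the start state, so discard them.
Initial partition by acceptance: {0,3,4,5,6,7} | {1}.
Split {0,3,4,5,6,7} by δ(·,L) → {0,3,6,7} and {4,5}.
Refine {0,3,6,7} on symbol L: members go to different blocks, giving {3,6,7} and {0}.
On input R, block {3,6,7} splits into {6,7} and {3}.
On input R, block {6,7} splits into {6} and {7}.
Refine {4,5} on symbol R: members go to different blocks, giving {4} and {5}.
The partition is now stable with 7 blocks: {6} | {1} | {4} | {0} | {3} | {7} | {5}.
4 and 1 end up in different blocks, so they are distinguishable. For instance, the string 'ε' is accepted from only 4.

No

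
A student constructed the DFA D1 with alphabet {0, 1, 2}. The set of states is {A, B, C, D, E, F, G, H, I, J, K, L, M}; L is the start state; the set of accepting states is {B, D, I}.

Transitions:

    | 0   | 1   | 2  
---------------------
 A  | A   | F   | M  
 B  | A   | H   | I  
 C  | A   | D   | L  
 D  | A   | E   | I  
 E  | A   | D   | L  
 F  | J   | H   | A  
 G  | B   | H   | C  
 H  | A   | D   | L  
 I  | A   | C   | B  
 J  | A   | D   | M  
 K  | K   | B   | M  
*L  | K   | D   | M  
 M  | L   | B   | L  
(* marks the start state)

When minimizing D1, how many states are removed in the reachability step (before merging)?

1

BFS from L reaches {A, B, C, D, E, F, H, I, J, K, L, M}; the 1 state(s) G are never visited.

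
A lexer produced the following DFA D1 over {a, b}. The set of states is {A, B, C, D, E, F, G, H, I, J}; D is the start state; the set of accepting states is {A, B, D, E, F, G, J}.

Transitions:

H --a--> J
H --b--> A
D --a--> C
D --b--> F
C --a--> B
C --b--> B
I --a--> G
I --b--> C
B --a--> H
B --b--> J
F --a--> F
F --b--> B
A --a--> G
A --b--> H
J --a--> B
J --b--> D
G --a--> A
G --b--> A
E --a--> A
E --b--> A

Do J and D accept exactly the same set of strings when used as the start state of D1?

No

Reachable states from the start: {A,B,C,D,F,G,H,J}. Unreachable: {E,I} — drop them.
P0 = {A,B,D,F,G,J} | {C,H}.
Refine {A,B,D,F,G,J} on symbol a: members go to different blocks, giving {A,F,G,J} and {B,D}.
Split {A,F,G,J} by δ(·,a) → {A,F,G} and {J}.
Refine {A,F,G} on symbol b: members go to different blocks, giving {A} and {F} and {G}.
Split {C,H} by δ(·,a) → {C} and {H}.
Refine {B,D} on symbol a: members go to different blocks, giving {B} and {D}.
The partition is now stable with 8 blocks: {A} | {C} | {B} | {J} | {F} | {G} | {H} | {D}.
J and D end up in different blocks, so they are distinguishable. For instance, the string 'a' is accepted from only J.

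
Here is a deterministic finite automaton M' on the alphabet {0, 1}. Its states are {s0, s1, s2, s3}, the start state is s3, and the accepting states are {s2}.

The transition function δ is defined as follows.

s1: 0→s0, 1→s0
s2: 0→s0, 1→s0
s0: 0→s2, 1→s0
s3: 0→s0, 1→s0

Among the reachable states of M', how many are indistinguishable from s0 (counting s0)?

1

Reachable states from the start: {s0,s2,s3}. Unreachable: {s1} — drop them.
Start with accepting vs non-accepting: {s2} | {s0,s3}.
Refine {s0,s3} on symbol 0: members go to different blocks, giving {s0} and {s3}.
No further refinement is possible. Final partition (3 blocks): {s2} | {s0} | {s3}.
State s0 belongs to the block {s0}, which has 1 states.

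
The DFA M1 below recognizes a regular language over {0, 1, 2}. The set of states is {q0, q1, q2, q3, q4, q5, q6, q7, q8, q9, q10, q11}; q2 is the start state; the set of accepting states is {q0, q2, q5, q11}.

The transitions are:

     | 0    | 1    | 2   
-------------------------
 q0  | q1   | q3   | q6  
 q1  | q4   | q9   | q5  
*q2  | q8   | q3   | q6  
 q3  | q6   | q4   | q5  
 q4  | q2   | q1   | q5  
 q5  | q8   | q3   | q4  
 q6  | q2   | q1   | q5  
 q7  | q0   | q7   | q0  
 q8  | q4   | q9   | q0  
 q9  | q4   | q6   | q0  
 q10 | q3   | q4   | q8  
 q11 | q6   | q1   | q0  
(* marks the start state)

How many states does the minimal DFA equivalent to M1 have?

4

Reachable states from the start: {q0,q1,q2,q3,q4,q5,q6,q8,q9}. Unreachable: {q7,q10,q11} — drop them.
Initial partition by acceptance: {q0,q2,q5} | {q1,q3,q4,q6,q8,q9}.
Split {q1,q3,q4,q6,q8,q9} by δ(·,0) → {q1,q3,q8,q9} and {q4,q6}.
Split {q1,q3,q8,q9} by δ(·,1) → {q1,q8} and {q3,q9}.
The partition is now stable with 4 blocks: {q0,q2,q5} | {q1,q8} | {q4,q6} | {q3,q9}.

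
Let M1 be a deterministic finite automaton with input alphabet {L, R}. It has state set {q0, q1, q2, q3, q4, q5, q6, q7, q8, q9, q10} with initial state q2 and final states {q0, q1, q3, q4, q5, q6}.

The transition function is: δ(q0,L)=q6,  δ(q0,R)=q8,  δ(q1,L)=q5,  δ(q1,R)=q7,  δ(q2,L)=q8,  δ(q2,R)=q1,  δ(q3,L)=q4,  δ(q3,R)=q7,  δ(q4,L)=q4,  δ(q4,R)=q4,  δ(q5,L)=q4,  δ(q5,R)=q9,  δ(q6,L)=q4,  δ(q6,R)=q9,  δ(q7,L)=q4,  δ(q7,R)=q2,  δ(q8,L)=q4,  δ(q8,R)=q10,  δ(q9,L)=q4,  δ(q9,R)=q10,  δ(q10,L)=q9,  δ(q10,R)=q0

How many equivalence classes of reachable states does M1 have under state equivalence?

5

Reachable states from the start: {q0,q1,q2,q4,q5,q6,q7,q8,q9,q10}. Unreachable: {q3} — drop them.
Start with accepting vs non-accepting: {q0,q1,q4,q5,q6} | {q2,q7,q8,q9,q10}.
Refine {q0,q1,q4,q5,q6} on symbol R: members go to different blocks, giving {q0,q1,q5,q6} and {q4}.
On input L, block {q0,q1,q5,q6} splits into {q0,q1} and {q5,q6}.
Refine {q2,q7,q8,q9,q10} on symbol L: members go to different blocks, giving {q7,q8,q9} and {q2,q10}.
Stable partition: {q0,q1} | {q7,q8,q9} | {q4} | {q5,q6} | {q2,q10} — 5 equivalence classes.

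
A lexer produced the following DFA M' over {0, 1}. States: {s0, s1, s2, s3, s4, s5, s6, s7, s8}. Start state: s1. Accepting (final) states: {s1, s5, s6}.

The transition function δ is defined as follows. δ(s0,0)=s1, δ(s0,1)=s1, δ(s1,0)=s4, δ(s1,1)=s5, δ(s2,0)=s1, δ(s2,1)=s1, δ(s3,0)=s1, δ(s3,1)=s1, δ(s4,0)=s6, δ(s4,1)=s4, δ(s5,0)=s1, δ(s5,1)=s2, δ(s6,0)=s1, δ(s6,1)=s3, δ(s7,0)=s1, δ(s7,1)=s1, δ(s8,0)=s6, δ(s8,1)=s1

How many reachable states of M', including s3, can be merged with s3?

States {s0,s7,s8} cannot be reached from the start state, so discard them.
Start with accepting vs non-accepting: {s1,s5,s6} | {s2,s3,s4}.
Split {s1,s5,s6} by δ(·,0) → {s5,s6} and {s1}.
Refine {s2,s3,s4} on symbol 0: members go to different blocks, giving {s2,s3} and {s4}.
No further refinement is possible. Final partition (4 blocks): {s5,s6} | {s2,s3} | {s1} | {s4}.
State s3 belongs to the block {s2,s3}, which has 2 states.

2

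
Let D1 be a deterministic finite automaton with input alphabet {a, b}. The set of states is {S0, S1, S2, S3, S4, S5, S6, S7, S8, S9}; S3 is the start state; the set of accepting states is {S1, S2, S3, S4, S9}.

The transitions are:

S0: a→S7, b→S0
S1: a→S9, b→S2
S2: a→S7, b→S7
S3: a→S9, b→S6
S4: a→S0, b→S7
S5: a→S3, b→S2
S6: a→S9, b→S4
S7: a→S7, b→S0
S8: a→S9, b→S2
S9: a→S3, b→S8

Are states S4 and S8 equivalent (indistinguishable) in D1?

No

States {S1,S5} cannot be reached from the start state, so discard them.
Initial partition by acceptance: {S2,S3,S4,S9} | {S0,S6,S7,S8}.
Split {S2,S3,S4,S9} by δ(·,a) → {S2,S4} and {S3,S9}.
Refine {S0,S6,S7,S8} on symbol a: members go to different blocks, giving {S0,S7} and {S6,S8}.
Stable partition: {S2,S4} | {S0,S7} | {S3,S9} | {S6,S8} — 4 equivalence classes.
S4 and S8 end up in different blocks, so they are distinguishable. For instance, the string 'ε' is accepted from only S4.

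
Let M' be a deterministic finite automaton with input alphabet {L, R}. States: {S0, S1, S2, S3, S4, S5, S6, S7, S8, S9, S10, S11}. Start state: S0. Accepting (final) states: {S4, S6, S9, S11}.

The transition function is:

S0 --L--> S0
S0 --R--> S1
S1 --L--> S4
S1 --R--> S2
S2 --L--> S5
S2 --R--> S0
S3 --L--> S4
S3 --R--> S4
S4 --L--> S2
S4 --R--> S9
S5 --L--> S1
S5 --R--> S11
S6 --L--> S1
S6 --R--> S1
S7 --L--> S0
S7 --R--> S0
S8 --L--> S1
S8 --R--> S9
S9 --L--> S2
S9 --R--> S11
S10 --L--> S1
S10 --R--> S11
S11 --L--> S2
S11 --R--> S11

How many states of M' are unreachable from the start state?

5

No path from S0 leads to S3, S6, S7, S8, S10; the other 7 states are all reachable.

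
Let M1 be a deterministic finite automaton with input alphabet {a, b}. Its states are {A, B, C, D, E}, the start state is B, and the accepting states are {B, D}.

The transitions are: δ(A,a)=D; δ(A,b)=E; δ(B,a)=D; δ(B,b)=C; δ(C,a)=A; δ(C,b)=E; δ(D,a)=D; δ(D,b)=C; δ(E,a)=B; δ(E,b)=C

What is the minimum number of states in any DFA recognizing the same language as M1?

Every state is reachable, so we keep all 5.
Start with accepting vs non-accepting: {B,D} | {A,C,E}.
On input a, block {A,C,E} splits into {A,E} and {C}.
Refine {A,E} on symbol b: members go to different blocks, giving {A} and {E}.
Stable partition: {B,D} | {A} | {C} | {E} — 4 equivalence classes.

4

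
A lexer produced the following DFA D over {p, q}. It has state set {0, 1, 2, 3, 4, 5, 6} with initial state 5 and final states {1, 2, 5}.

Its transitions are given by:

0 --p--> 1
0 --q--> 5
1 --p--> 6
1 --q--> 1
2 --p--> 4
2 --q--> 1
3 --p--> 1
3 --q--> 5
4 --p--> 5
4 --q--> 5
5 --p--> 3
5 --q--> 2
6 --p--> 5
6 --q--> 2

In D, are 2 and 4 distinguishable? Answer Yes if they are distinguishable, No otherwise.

Reachable states from the start: {1,2,3,4,5,6}. Unreachable: {0} — drop them.
Start with accepting vs non-accepting: {1,2,5} | {3,4,6}.
No further refinement is possible. Final partition (2 blocks): {1,2,5} | {3,4,6}.
2 and 4 end up in different blocks, so they are distinguishable. For instance, the string 'ε' is accepted from only 2.

Yes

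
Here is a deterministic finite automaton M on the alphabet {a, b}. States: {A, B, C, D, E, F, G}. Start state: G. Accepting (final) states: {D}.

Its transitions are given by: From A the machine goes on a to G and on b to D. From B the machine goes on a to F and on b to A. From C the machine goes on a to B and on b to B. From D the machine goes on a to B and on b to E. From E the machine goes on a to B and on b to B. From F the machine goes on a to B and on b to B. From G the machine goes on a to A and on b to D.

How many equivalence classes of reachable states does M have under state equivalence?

First remove the unreachable states {C}; 6 states remain.
Start with accepting vs non-accepting: {D} | {A,B,E,F,G}.
Refine {A,B,E,F,G} on symbol b: members go to different blocks, giving {B,E,F} and {A,G}.
Split {B,E,F} by δ(·,b) → {E,F} and {B}.
The partition is now stable with 4 blocks: {D} | {E,F} | {A,G} | {B}.

4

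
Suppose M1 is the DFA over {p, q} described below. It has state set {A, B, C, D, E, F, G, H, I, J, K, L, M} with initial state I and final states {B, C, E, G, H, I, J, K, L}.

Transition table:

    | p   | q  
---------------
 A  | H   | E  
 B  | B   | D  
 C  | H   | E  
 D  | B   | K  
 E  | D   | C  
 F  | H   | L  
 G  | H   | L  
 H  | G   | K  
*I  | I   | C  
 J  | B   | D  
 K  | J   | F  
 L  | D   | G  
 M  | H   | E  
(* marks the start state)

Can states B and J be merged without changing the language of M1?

First remove the unreachable states {A,M}; 11 states remain.
Start with accepting vs non-accepting: {B,C,E,G,H,I,J,K,L} | {D,F}.
Refine {B,C,E,G,H,I,J,K,L} on symbol p: members go to different blocks, giving {B,C,G,H,I,J,K} and {E,L}.
Split {B,C,G,H,I,J,K} by δ(·,q) → {B,J,K} and {C,G} and {H,I}.
Refine {D,F} on symbol p: members go to different blocks, giving {D} and {F}.
Refine {B,J,K} on symbol q: members go to different blocks, giving {B,J} and {K}.
Split {H,I} by δ(·,p) → {H} and {I}.
The partition is now stable with 8 blocks: {B,J} | {D} | {E,L} | {C,G} | {H} | {F} | {K} | {I}.
B and J lie in the same block of the stable partition, so they are equivalent — no string distinguishes them.

Yes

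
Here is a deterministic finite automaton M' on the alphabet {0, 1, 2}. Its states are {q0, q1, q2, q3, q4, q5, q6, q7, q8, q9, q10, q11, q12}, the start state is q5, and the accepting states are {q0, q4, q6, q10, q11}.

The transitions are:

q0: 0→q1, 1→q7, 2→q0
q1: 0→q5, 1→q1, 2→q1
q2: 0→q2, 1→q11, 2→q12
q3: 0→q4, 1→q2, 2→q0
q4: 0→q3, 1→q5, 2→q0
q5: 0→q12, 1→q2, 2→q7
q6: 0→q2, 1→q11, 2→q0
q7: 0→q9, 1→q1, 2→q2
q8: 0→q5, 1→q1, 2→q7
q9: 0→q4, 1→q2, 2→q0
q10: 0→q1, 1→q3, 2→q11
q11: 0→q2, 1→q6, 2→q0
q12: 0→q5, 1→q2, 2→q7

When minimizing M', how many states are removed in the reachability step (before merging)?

2

BFS from q5 reaches {q0, q1, q2, q3, q4, q5, q6, q7, q9, q11, q12}; the 2 state(s) q8, q10 are never visited.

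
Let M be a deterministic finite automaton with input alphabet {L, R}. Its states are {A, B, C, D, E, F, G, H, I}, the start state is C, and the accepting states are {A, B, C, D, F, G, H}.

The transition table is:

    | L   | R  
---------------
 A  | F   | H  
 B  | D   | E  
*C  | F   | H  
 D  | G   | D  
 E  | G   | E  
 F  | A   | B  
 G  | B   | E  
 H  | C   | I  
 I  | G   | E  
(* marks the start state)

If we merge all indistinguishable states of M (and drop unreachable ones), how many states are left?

All states are reachable from the start state.
Initial partition by acceptance: {A,B,C,D,F,G,H} | {E,I}.
On input R, block {A,B,C,D,F,G,H} splits into {A,C,D,F} and {B,G,H}.
Refine {A,C,D,F} on symbol L: members go to different blocks, giving {A,C,F} and {D}.
Split {B,G,H} by δ(·,L) → {B} and {G} and {H}.
Split {A,C,F} by δ(·,R) → {A,C} and {F}.
Stable partition: {A,C} | {E,I} | {B} | {D} | {G} | {H} | {F} — 7 equivalence classes.

7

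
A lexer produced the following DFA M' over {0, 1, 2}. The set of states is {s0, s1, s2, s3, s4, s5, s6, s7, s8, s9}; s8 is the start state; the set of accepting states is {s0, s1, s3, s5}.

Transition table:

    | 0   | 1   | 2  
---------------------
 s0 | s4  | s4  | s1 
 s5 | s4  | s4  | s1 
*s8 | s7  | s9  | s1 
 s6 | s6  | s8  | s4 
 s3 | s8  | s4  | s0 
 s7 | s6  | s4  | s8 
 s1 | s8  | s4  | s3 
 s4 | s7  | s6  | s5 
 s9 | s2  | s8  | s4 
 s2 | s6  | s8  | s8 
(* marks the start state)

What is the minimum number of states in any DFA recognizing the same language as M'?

3

Initial partition by acceptance: {s0,s1,s3,s5} | {s2,s4,s6,s7,s8,s9}.
Refine {s2,s4,s6,s7,s8,s9} on symbol 2: members go to different blocks, giving {s2,s6,s7,s9} and {s4,s8}.
Stable partition: {s0,s1,s3,s5} | {s2,s6,s7,s9} | {s4,s8} — 3 equivalence classes.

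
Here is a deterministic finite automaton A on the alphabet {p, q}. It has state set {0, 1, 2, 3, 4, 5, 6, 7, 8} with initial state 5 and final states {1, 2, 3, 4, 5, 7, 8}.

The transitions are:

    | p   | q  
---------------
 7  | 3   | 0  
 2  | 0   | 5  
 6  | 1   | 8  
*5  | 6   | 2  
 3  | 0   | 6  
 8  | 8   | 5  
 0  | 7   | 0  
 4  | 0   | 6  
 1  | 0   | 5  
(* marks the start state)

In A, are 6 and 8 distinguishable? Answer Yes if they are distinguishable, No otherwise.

First remove the unreachable states {4}; 8 states remain.
Start with accepting vs non-accepting: {1,2,3,5,7,8} | {0,6}.
Refine {1,2,3,5,7,8} on symbol p: members go to different blocks, giving {1,2,3,5} and {7,8}.
Split {1,2,3,5} by δ(·,q) → {1,2,5} and {3}.
Refine {0,6} on symbol p: members go to different blocks, giving {0} and {6}.
Refine {1,2,5} on symbol p: members go to different blocks, giving {1,2} and {5}.
Refine {7,8} on symbol p: members go to different blocks, giving {7} and {8}.
The partition is now stable with 7 blocks: {1,2} | {0} | {7} | {3} | {6} | {5} | {8}.
6 and 8 end up in different blocks, so they are distinguishable. For instance, the string 'ε' is accepted from only 8.

Yes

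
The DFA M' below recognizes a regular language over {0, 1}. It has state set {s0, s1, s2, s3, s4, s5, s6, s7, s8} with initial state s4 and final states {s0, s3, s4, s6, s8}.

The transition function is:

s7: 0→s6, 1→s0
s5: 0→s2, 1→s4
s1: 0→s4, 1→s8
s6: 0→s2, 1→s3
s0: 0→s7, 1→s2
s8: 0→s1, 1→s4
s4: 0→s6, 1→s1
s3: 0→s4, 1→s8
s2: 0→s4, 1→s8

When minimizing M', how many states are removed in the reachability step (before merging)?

3

No path from s4 leads to s0, s5, s7; the other 6 states are all reachable.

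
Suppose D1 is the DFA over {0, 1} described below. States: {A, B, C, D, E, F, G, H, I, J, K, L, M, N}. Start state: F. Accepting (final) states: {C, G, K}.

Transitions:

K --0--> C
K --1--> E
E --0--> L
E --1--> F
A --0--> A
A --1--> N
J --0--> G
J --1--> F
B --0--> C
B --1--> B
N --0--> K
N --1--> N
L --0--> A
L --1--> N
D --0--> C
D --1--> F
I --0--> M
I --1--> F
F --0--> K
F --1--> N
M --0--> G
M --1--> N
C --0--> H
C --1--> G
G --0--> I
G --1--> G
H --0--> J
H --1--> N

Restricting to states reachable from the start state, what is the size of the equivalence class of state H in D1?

First remove the unreachable states {B,D}; 12 states remain.
Initial partition by acceptance: {C,G,K} | {A,E,F,H,I,J,L,M,N}.
On input 0, block {C,G,K} splits into {C,G} and {K}.
Split {A,E,F,H,I,J,L,M,N} by δ(·,0) → {A,E,H,I,L} and {F,N} and {J,M}.
Split {A,E,H,I,L} by δ(·,0) → {A,E,L} and {H,I}.
Stable partition: {C,G} | {A,E,L} | {K} | {F,N} | {J,M} | {H,I} — 6 equivalence classes.
State H belongs to the block {H,I}, which has 2 states.

2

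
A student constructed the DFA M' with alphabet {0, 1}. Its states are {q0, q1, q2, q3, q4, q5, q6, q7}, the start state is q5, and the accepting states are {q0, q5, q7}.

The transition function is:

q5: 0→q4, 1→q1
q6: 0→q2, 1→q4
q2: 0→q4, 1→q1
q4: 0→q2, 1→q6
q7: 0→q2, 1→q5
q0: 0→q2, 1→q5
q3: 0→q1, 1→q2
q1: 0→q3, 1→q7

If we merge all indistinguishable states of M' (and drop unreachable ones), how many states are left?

6

First remove the unreachable states {q0}; 7 states remain.
Initial partition by acceptance: {q5,q7} | {q1,q2,q3,q4,q6}.
Refine {q5,q7} on symbol 1: members go to different blocks, giving {q5} and {q7}.
On input 1, block {q1,q2,q3,q4,q6} splits into {q2,q3,q4,q6} and {q1}.
Refine {q2,q3,q4,q6} on symbol 0: members go to different blocks, giving {q2,q4,q6} and {q3}.
On input 1, block {q2,q4,q6} splits into {q4,q6} and {q2}.
No further refinement is possible. Final partition (6 blocks): {q5} | {q4,q6} | {q7} | {q1} | {q3} | {q2}.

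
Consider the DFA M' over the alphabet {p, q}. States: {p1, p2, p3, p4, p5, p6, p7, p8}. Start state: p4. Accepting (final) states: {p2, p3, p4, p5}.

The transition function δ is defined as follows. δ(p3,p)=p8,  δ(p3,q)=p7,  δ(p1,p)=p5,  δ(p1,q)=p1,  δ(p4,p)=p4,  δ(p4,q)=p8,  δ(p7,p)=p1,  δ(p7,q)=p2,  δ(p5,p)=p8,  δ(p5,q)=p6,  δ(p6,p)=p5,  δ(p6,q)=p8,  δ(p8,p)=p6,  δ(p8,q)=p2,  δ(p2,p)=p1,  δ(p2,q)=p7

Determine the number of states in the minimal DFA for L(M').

7

States {p3} cannot be reached from the start state, so discard them.
Start with accepting vs non-accepting: {p2,p4,p5} | {p1,p6,p7,p8}.
Refine {p2,p4,p5} on symbol p: members go to different blocks, giving {p2,p5} and {p4}.
On input p, block {p1,p6,p7,p8} splits into {p1,p6} and {p7,p8}.
Refine {p2,p5} on symbol p: members go to different blocks, giving {p2} and {p5}.
On input q, block {p1,p6} splits into {p1} and {p6}.
On input p, block {p7,p8} splits into {p7} and {p8}.
Stable partition: {p2} | {p1} | {p4} | {p7} | {p5} | {p6} | {p8} — 7 equivalence classes.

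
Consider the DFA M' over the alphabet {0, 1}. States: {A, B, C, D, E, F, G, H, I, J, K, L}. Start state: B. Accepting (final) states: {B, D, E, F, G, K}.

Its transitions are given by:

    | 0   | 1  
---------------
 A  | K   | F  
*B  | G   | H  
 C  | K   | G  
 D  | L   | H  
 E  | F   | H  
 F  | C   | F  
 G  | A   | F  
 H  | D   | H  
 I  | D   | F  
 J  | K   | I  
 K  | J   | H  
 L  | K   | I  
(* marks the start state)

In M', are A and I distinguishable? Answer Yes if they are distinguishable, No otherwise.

No

States {E} cannot be reached from the start state, so discard them.
Start with accepting vs non-accepting: {B,D,F,G,K} | {A,C,H,I,J,L}.
On input 0, block {B,D,F,G,K} splits into {D,F,G,K} and {B}.
Split {D,F,G,K} by δ(·,1) → {D,K} and {F,G}.
Refine {A,C,H,I,J,L} on symbol 1: members go to different blocks, giving {A,C,I} and {H,J,L}.
Split {H,J,L} by δ(·,1) → {J,L} and {H}.
The partition is now stable with 6 blocks: {D,K} | {A,C,I} | {B} | {F,G} | {J,L} | {H}.
A and I lie in the same block of the stable partition, so they are equivalent — no string distinguishes them.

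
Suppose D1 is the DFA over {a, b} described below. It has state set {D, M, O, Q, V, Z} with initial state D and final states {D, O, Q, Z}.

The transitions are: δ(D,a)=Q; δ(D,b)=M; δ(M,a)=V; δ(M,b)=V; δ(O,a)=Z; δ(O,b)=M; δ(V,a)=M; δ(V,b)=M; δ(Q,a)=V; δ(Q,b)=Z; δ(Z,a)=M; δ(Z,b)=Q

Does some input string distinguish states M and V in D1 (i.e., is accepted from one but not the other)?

States {O} cannot be reached from the start state, so discard them.
Start with accepting vs non-accepting: {D,Q,Z} | {M,V}.
Refine {D,Q,Z} on symbol a: members go to different blocks, giving {Q,Z} and {D}.
The partition is now stable with 3 blocks: {Q,Z} | {M,V} | {D}.
M and V lie in the same block of the stable partition, so they are equivalent — no string distinguishes them.

No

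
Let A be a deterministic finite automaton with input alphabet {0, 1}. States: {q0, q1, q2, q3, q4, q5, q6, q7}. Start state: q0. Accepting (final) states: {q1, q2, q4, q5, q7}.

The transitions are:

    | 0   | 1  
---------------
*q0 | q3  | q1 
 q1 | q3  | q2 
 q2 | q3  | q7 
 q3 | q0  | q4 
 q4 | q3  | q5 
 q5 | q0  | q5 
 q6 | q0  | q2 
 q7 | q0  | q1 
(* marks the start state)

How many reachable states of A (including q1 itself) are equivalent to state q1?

5

States {q6} cannot be reached from the start state, so discard them.
P0 = {q1,q2,q4,q5,q7} | {q0,q3}.
Stable partition: {q1,q2,q4,q5,q7} | {q0,q3} — 2 equivalence classes.
State q1 belongs to the block {q1,q2,q4,q5,q7}, which has 5 states.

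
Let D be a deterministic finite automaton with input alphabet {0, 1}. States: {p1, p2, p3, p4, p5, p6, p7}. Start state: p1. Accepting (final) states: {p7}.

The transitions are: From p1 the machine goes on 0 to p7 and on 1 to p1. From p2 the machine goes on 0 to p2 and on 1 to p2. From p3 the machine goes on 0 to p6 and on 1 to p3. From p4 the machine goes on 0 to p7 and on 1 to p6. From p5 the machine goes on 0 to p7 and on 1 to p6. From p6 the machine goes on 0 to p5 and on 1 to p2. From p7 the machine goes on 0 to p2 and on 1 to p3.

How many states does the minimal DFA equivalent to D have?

First remove the unreachable states {p4}; 6 states remain.
Start with accepting vs non-accepting: {p7} | {p1,p2,p3,p5,p6}.
On input 0, block {p1,p2,p3,p5,p6} splits into {p2,p3,p6} and {p1,p5}.
Split {p2,p3,p6} by δ(·,0) → {p2,p3} and {p6}.
On input 0, block {p2,p3} splits into {p2} and {p3}.
On input 1, block {p1,p5} splits into {p1} and {p5}.
Stable partition: {p7} | {p2} | {p1} | {p6} | {p3} | {p5} — 6 equivalence classes.

6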